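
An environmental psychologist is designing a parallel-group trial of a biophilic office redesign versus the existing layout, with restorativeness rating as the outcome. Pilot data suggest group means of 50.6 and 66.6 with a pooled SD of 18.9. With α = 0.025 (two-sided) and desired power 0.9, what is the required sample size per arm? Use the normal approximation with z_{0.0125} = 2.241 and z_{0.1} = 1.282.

n = 35 per group

Cohen's d = |M₁ − M₂| / SD_pooled = |50.6 − 66.6| / 18.9 = 16.0 / 18.9 = 0.847.
For two independent groups with equal n: n = 2·((z_{α/2} + z_β) / d)².
z_{α/2} + z_β = 2.241 + 1.282 = 3.523.
n = 2 × (3.523 / 0.847)² = 2 × 4.159² = 2 × 17.30 = 34.6.
Round up to the next whole participant.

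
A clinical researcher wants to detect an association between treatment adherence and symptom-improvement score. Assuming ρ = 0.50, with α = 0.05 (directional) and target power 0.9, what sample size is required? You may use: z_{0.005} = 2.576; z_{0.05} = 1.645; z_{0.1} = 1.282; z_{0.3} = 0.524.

Fisher's z: C = ½·ln((1+r)/(1−r)) = ½·ln(3.0000) = 0.5493.
n = ((z_{α} + z_β)/C)² + 3.
(1.645 + 1.282) / 0.5493 = 2.927 / 0.5493 = 5.329.
n = 5.329² + 3 = 28.39 + 3 = 31.4.
Round up.

n = 32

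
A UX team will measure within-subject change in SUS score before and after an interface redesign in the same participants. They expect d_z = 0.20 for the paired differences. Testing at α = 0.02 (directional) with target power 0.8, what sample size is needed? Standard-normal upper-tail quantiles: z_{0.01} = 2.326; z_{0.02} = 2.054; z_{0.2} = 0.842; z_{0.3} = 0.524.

For a paired (one-sample on differences) test: n = ((z_{α} + z_β) / d)².
z_{α} + z_β = 2.054 + 0.842 = 2.896.
n = (2.896 / 0.20)² = 14.480² = 209.67.
Round up.

n = 210 pairs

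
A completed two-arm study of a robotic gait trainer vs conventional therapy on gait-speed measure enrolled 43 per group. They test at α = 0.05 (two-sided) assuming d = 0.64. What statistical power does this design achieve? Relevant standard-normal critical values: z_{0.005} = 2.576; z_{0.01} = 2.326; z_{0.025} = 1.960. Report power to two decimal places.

power ≈ 0.84

For two equal groups, power = Φ(d·√(n/2) − z_{α/2}).
d·√(n/2) = 0.64 × √(43/2) = 0.64 × 4.637 = 2.968.
z_β = 2.968 − 1.960 = 1.008.
Power = Φ(1.008) = 0.843.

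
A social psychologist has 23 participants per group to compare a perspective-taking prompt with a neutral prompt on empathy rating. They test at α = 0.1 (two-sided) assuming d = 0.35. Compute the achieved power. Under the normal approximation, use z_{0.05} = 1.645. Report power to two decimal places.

For two equal groups, power = Φ(d·√(n/2) − z_{α/2}).
d·√(n/2) = 0.35 × √(23/2) = 0.35 × 3.391 = 1.187.
z_β = 1.187 − 1.645 = -0.458.
Power = Φ(-0.458) = 0.323.

power ≈ 0.32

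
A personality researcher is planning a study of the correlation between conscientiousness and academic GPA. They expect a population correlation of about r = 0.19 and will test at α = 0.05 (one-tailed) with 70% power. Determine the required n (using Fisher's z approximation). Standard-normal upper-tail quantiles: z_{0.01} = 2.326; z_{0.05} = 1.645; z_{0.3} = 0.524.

Fisher's z: C = ½·ln((1+r)/(1−r)) = ½·ln(1.4691) = 0.1923.
n = ((z_{α} + z_β)/C)² + 3.
(1.645 + 0.524) / 0.1923 = 2.169 / 0.1923 = 11.279.
n = 11.279² + 3 = 127.22 + 3 = 130.2.
Round up.

n = 131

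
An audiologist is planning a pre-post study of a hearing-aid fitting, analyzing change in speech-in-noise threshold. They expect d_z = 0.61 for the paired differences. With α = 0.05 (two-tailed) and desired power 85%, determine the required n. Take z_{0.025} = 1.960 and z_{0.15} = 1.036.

n = 25 pairs

For a paired (one-sample on differences) test: n = ((z_{α/2} + z_β) / d)².
z_{α/2} + z_β = 1.960 + 1.036 = 2.996.
n = (2.996 / 0.61)² = 4.911² = 24.12.
Round up.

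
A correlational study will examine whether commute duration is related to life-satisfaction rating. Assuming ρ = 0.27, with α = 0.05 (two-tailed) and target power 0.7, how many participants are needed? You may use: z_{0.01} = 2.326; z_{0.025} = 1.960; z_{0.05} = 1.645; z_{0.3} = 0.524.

Fisher's z: C = ½·ln((1+r)/(1−r)) = ½·ln(1.7397) = 0.2769.
n = ((z_{α/2} + z_β)/C)² + 3.
(1.960 + 0.524) / 0.2769 = 2.484 / 0.2769 = 8.971.
n = 8.971² + 3 = 80.47 + 3 = 83.5.
Round up.

n = 84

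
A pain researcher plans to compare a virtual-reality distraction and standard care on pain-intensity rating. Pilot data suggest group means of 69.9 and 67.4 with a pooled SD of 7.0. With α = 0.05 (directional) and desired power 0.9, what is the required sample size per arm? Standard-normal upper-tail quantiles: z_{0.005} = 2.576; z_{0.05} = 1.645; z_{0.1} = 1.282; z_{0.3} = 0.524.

n = 135 per group

Cohen's d = |M₁ − M₂| / SD_pooled = |69.9 − 67.4| / 7.0 = 2.5 / 7.0 = 0.357.
For two independent groups with equal n: n = 2·((z_{α} + z_β) / d)².
z_{α} + z_β = 1.645 + 1.282 = 2.927.
n = 2 × (2.927 / 0.357)² = 2 × 8.199² = 2 × 67.22 = 134.4.
Round up to the next whole participant.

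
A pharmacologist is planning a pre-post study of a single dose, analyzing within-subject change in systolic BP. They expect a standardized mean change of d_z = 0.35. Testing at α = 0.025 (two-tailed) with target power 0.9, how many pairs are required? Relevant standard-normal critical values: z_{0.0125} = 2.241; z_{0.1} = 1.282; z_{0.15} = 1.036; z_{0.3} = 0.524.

For a paired (one-sample on differences) test: n = ((z_{α/2} + z_β) / d)².
z_{α/2} + z_β = 2.241 + 1.282 = 3.523.
n = (3.523 / 0.35)² = 10.066² = 101.32.
Round up.

n = 102 pairs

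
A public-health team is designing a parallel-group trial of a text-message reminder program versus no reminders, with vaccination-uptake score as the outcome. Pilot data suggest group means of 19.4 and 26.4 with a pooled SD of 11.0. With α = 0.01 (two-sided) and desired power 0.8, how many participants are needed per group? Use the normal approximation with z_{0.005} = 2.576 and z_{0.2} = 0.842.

n = 58 per group

Cohen's d = |M₁ − M₂| / SD_pooled = |19.4 − 26.4| / 11.0 = 7.0 / 11.0 = 0.636.
For two independent groups with equal n: n = 2·((z_{α/2} + z_β) / d)².
z_{α/2} + z_β = 2.576 + 0.842 = 3.418.
n = 2 × (3.418 / 0.636)² = 2 × 5.374² = 2 × 28.88 = 57.8.
Round up to the next whole participant.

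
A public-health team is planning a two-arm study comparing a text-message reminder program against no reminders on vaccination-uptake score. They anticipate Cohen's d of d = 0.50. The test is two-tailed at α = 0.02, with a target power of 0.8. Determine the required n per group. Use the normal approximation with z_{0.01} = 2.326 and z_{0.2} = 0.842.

For two independent groups with equal n: n = 2·((z_{α/2} + z_β) / d)².
z_{α/2} + z_β = 2.326 + 0.842 = 3.168.
n = 2 × (3.168 / 0.50)² = 2 × 6.336² = 2 × 40.14 = 80.3.
Round up to the next whole participant.

n = 81 per group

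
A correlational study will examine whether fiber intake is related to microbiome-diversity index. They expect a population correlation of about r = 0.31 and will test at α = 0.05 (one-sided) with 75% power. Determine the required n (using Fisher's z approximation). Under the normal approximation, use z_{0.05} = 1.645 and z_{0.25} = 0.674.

n = 56

Fisher's z: C = ½·ln((1+r)/(1−r)) = ½·ln(1.8986) = 0.3205.
n = ((z_{α} + z_β)/C)² + 3.
(1.645 + 0.674) / 0.3205 = 2.319 / 0.3205 = 7.236.
n = 7.236² + 3 = 52.35 + 3 = 55.4.
Round up.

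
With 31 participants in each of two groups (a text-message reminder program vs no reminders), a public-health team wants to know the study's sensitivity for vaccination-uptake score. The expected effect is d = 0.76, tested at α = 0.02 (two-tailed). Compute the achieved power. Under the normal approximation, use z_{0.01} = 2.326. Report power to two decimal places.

For two equal groups, power = Φ(d·√(n/2) − z_{α/2}).
d·√(n/2) = 0.76 × √(31/2) = 0.76 × 3.937 = 2.992.
z_β = 2.992 − 2.326 = 0.666.
Power = Φ(0.666) = 0.747.

power ≈ 0.75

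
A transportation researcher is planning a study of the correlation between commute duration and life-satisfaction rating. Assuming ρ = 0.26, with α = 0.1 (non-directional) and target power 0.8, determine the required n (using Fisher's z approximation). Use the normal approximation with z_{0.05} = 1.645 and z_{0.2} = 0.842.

n = 91

Fisher's z: C = ½·ln((1+r)/(1−r)) = ½·ln(1.7027) = 0.2661.
n = ((z_{α/2} + z_β)/C)² + 3.
(1.645 + 0.842) / 0.2661 = 2.487 / 0.2661 = 9.346.
n = 9.346² + 3 = 87.35 + 3 = 90.3.
Round up.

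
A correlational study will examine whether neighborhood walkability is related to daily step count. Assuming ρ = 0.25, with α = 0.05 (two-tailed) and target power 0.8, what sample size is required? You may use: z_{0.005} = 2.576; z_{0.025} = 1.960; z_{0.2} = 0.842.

Fisher's z: C = ½·ln((1+r)/(1−r)) = ½·ln(1.6667) = 0.2554.
n = ((z_{α/2} + z_β)/C)² + 3.
(1.960 + 0.842) / 0.2554 = 2.802 / 0.2554 = 10.971.
n = 10.971² + 3 = 120.36 + 3 = 123.4.
Round up.

n = 124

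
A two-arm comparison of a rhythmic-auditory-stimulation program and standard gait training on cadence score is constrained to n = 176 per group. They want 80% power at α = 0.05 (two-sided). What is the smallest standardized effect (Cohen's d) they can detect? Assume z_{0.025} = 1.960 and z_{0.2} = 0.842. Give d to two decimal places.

For two independent groups of n = 176 each: d_min = (z_{α/2} + z_β)·√(2/n).
z-sum = 1.960 + 0.842 = 2.802.
d_min = 2.802 × √(2/176) = 2.802 × 0.1066 = 0.299.

d_min ≈ 0.30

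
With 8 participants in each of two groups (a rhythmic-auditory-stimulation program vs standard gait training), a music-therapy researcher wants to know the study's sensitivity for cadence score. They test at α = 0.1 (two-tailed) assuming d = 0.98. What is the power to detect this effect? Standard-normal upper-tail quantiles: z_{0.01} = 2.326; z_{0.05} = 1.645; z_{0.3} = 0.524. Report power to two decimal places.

For two equal groups, power = Φ(d·√(n/2) − z_{α/2}).
d·√(n/2) = 0.98 × √(8/2) = 0.98 × 2.000 = 1.960.
z_β = 1.960 − 1.645 = 0.315.
Power = Φ(0.315) = 0.624.

power ≈ 0.62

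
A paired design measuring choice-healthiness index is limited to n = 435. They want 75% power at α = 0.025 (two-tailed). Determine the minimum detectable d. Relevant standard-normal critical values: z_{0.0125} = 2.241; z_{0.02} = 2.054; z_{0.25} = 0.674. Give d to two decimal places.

For a single sample (or paired design) of n = 435: d_min = (z_{α/2} + z_β)/√n.
z-sum = 2.241 + 0.674 = 2.915.
d_min = 2.915 / √435 = 2.915 / 20.857 = 0.140.

d_min ≈ 0.14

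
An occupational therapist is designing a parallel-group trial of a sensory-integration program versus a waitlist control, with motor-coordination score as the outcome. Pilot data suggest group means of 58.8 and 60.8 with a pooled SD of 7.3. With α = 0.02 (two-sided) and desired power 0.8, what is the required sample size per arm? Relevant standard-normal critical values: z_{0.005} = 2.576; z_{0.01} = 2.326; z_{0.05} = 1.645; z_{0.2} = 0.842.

n = 268 per group

Cohen's d = |M₁ − M₂| / SD_pooled = |58.8 − 60.8| / 7.3 = 2.0 / 7.3 = 0.274.
For two independent groups with equal n: n = 2·((z_{α/2} + z_β) / d)².
z_{α/2} + z_β = 2.326 + 0.842 = 3.168.
n = 2 × (3.168 / 0.274)² = 2 × 11.562² = 2 × 133.68 = 267.4.
Round up to the next whole participant.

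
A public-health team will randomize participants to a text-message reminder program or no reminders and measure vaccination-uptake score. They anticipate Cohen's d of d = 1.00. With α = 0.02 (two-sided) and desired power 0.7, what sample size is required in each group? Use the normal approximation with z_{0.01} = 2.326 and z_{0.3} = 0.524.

n = 17 per group

For two independent groups with equal n: n = 2·((z_{α/2} + z_β) / d)².
z_{α/2} + z_β = 2.326 + 0.524 = 2.850.
n = 2 × (2.850 / 1.00)² = 2 × 2.850² = 2 × 8.12 = 16.2.
Round up to the next whole participant.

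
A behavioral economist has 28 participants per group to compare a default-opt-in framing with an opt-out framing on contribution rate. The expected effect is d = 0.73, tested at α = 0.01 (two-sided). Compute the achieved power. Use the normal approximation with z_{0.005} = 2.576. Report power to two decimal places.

For two equal groups, power = Φ(d·√(n/2) − z_{α/2}).
d·√(n/2) = 0.73 × √(28/2) = 0.73 × 3.742 = 2.731.
z_β = 2.731 − 2.576 = 0.155.
Power = Φ(0.155) = 0.562.

power ≈ 0.56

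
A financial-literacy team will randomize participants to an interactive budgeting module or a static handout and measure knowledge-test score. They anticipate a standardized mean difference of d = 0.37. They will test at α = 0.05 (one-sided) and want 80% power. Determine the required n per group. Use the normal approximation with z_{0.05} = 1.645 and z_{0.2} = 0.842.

n = 91 per group

For two independent groups with equal n: n = 2·((z_{α} + z_β) / d)².
z_{α} + z_β = 1.645 + 0.842 = 2.487.
n = 2 × (2.487 / 0.37)² = 2 × 6.722² = 2 × 45.18 = 90.4.
Round up to the next whole participant.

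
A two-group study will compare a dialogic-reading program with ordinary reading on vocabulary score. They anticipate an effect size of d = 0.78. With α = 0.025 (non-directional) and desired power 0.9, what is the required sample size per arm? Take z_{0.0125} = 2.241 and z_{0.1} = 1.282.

For two independent groups with equal n: n = 2·((z_{α/2} + z_β) / d)².
z_{α/2} + z_β = 2.241 + 1.282 = 3.523.
n = 2 × (3.523 / 0.78)² = 2 × 4.517² = 2 × 20.40 = 40.8.
Round up to the next whole participant.

n = 41 per group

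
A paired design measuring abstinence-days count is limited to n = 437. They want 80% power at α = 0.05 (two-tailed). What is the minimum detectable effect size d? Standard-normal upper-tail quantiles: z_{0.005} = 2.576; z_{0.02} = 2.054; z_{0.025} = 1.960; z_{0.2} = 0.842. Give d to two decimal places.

For a single sample (or paired design) of n = 437: d_min = (z_{α/2} + z_β)/√n.
z-sum = 1.960 + 0.842 = 2.802.
d_min = 2.802 / √437 = 2.802 / 20.905 = 0.134.

d_min ≈ 0.13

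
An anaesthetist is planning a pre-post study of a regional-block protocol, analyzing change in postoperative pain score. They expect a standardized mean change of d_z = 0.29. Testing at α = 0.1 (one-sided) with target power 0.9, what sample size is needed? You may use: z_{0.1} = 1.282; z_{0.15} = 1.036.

For a paired (one-sample on differences) test: n = ((z_{α} + z_β) / d)².
z_{α} + z_β = 1.282 + 1.282 = 2.564.
n = (2.564 / 0.29)² = 8.841² = 78.17.
Round up.

n = 79 pairs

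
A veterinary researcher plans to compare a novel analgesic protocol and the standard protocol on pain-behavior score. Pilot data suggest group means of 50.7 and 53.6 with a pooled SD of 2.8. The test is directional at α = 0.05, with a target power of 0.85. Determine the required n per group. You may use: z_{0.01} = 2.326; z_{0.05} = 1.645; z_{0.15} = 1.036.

n = 14 per group

Cohen's d = |M₁ − M₂| / SD_pooled = |50.7 − 53.6| / 2.8 = 2.9 / 2.8 = 1.036.
For two independent groups with equal n: n = 2·((z_{α} + z_β) / d)².
z_{α} + z_β = 1.645 + 1.036 = 2.681.
n = 2 × (2.681 / 1.036)² = 2 × 2.588² = 2 × 6.70 = 13.4.
Round up to the next whole participant.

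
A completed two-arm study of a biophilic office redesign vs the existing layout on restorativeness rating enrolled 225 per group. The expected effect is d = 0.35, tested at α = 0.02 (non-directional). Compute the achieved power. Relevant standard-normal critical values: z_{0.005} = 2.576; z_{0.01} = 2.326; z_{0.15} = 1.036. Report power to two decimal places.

For two equal groups, power = Φ(d·√(n/2) − z_{α/2}).
d·√(n/2) = 0.35 × √(225/2) = 0.35 × 10.607 = 3.712.
z_β = 3.712 − 2.326 = 1.386.
Power = Φ(1.386) = 0.917.

power ≈ 0.92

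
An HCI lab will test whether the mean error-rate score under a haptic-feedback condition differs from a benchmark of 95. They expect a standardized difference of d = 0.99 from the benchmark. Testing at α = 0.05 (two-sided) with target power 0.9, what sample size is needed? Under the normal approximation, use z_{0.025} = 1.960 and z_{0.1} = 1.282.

For a one-sample test: n = ((z_{α/2} + z_β) / d)².
z_{α/2} + z_β = 1.960 + 1.282 = 3.242.
n = (3.242 / 0.99)² = 3.275² = 10.72.
Round up.

n = 11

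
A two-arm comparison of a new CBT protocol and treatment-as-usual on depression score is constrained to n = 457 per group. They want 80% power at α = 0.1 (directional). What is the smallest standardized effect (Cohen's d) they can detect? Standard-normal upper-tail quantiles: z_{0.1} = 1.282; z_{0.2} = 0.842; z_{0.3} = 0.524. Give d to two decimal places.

d_min ≈ 0.14

For two independent groups of n = 457 each: d_min = (z_{α} + z_β)·√(2/n).
z-sum = 1.282 + 0.842 = 2.124.
d_min = 2.124 × √(2/457) = 2.124 × 0.0662 = 0.141.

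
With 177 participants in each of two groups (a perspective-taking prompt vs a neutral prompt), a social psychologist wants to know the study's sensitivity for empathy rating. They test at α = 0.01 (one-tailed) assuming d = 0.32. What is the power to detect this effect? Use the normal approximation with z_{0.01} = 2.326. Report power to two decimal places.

For two equal groups, power = Φ(d·√(n/2) − z_{α}).
d·√(n/2) = 0.32 × √(177/2) = 0.32 × 9.407 = 3.010.
z_β = 3.010 − 2.326 = 0.684.
Power = Φ(0.684) = 0.753.

power ≈ 0.75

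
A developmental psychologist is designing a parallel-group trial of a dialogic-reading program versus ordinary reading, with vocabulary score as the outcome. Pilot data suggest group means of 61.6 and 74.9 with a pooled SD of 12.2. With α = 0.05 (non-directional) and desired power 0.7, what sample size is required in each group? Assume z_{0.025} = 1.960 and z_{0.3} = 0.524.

n = 11 per group

Cohen's d = |M₁ − M₂| / SD_pooled = |61.6 − 74.9| / 12.2 = 13.3 / 12.2 = 1.090.
For two independent groups with equal n: n = 2·((z_{α/2} + z_β) / d)².
z_{α/2} + z_β = 1.960 + 0.524 = 2.484.
n = 2 × (2.484 / 1.090)² = 2 × 2.279² = 2 × 5.19 = 10.4.
Round up to the next whole participant.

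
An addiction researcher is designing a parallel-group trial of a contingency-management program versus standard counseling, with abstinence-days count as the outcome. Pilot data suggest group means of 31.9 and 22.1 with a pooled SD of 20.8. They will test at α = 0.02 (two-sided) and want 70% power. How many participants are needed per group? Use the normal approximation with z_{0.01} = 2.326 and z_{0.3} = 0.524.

Cohen's d = |M₁ − M₂| / SD_pooled = |31.9 − 22.1| / 20.8 = 9.8 / 20.8 = 0.471.
For two independent groups with equal n: n = 2·((z_{α/2} + z_β) / d)².
z_{α/2} + z_β = 2.326 + 0.524 = 2.850.
n = 2 × (2.850 / 0.471)² = 2 × 6.051² = 2 × 36.61 = 73.2.
Round up to the next whole participant.

n = 74 per group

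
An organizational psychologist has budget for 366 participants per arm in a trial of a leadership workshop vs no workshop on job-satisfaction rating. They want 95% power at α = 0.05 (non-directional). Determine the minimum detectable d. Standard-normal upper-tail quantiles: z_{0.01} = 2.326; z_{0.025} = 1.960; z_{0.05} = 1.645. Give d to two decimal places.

For two independent groups of n = 366 each: d_min = (z_{α/2} + z_β)·√(2/n).
z-sum = 1.960 + 1.645 = 3.605.
d_min = 3.605 × √(2/366) = 3.605 × 0.0739 = 0.266.

d_min ≈ 0.27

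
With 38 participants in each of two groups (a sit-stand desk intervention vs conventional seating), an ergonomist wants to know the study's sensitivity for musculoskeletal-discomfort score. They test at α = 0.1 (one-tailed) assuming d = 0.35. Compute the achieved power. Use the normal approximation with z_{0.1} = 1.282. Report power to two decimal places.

power ≈ 0.60

For two equal groups, power = Φ(d·√(n/2) − z_{α}).
d·√(n/2) = 0.35 × √(38/2) = 0.35 × 4.359 = 1.526.
z_β = 1.526 − 1.282 = 0.244.
Power = Φ(0.244) = 0.596.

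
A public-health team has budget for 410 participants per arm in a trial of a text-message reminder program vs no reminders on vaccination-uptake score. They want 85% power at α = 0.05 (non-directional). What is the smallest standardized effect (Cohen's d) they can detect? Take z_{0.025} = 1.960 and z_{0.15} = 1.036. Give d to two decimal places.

For two independent groups of n = 410 each: d_min = (z_{α/2} + z_β)·√(2/n).
z-sum = 1.960 + 1.036 = 2.996.
d_min = 2.996 × √(2/410) = 2.996 × 0.0698 = 0.209.

d_min ≈ 0.21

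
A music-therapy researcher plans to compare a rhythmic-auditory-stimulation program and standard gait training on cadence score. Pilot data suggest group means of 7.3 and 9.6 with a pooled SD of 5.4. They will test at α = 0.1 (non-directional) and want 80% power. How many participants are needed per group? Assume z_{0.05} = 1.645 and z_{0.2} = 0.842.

n = 69 per group

Cohen's d = |M₁ − M₂| / SD_pooled = |7.3 − 9.6| / 5.4 = 2.3 / 5.4 = 0.426.
For two independent groups with equal n: n = 2·((z_{α/2} + z_β) / d)².
z_{α/2} + z_β = 1.645 + 0.842 = 2.487.
n = 2 × (2.487 / 0.426)² = 2 × 5.838² = 2 × 34.08 = 68.2.
Round up to the next whole participant.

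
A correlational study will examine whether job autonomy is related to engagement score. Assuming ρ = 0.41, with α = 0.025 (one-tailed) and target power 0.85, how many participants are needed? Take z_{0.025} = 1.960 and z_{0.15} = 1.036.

Fisher's z: C = ½·ln((1+r)/(1−r)) = ½·ln(2.3898) = 0.4356.
n = ((z_{α} + z_β)/C)² + 3.
(1.960 + 1.036) / 0.4356 = 2.996 / 0.4356 = 6.878.
n = 6.878² + 3 = 47.31 + 3 = 50.3.
Round up.

n = 51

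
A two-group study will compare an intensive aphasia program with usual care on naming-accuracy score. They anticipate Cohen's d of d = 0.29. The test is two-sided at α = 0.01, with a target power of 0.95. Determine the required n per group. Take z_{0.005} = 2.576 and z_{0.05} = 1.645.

For two independent groups with equal n: n = 2·((z_{α/2} + z_β) / d)².
z_{α/2} + z_β = 2.576 + 1.645 = 4.221.
n = 2 × (4.221 / 0.29)² = 2 × 14.555² = 2 × 211.85 = 423.7.
Round up to the next whole participant.

n = 424 per group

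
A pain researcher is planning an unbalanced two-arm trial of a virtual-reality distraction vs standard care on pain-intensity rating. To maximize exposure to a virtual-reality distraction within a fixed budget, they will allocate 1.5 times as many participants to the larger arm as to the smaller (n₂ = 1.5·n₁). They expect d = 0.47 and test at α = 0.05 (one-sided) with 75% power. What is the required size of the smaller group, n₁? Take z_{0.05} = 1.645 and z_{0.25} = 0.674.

n₁ = 41

With allocation ratio k = n₂/n₁ = 1.5, Var(x̄₁−x̄₂) = σ²(1/n₁ + 1/(k·n₁)) = σ²·(k+1)/(k·n₁).
So n₁ = (1 + 1/k)·((z_{α} + z_β)/d)² = 1.667 × (2.319/0.47)².
n₁ = 1.667 × 24.34 = 40.6.
Round up: n₁ = 41, giving n₂ = ⌈1.5 × 41⌉ = ⌈61.5⌉ = 62.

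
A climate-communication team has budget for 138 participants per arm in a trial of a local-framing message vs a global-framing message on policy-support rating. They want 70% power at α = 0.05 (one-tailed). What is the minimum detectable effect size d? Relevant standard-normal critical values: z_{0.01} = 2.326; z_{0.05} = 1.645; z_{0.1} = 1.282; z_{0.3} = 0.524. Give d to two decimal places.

d_min ≈ 0.26

For two independent groups of n = 138 each: d_min = (z_{α} + z_β)·√(2/n).
z-sum = 1.645 + 0.524 = 2.169.
d_min = 2.169 × √(2/138) = 2.169 × 0.1204 = 0.261.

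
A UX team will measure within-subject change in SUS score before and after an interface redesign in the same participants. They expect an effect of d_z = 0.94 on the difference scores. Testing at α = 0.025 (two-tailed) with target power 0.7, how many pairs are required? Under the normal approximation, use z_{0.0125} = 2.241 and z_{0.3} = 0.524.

For a paired (one-sample on differences) test: n = ((z_{α/2} + z_β) / d)².
z_{α/2} + z_β = 2.241 + 0.524 = 2.765.
n = (2.765 / 0.94)² = 2.941² = 8.65.
Round up.

n = 9 pairs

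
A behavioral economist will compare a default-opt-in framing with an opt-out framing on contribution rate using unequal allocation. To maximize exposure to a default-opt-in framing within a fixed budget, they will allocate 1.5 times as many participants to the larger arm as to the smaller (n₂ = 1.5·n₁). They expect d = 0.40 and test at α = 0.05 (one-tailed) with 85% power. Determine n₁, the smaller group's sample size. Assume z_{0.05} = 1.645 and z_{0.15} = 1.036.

n₁ = 75

With allocation ratio k = n₂/n₁ = 1.5, Var(x̄₁−x̄₂) = σ²(1/n₁ + 1/(k·n₁)) = σ²·(k+1)/(k·n₁).
So n₁ = (1 + 1/k)·((z_{α} + z_β)/d)² = 1.667 × (2.681/0.40)².
n₁ = 1.667 × 44.92 = 74.9.
Round up: n₁ = 75, giving n₂ = ⌈1.5 × 75⌉ = ⌈112.5⌉ = 113.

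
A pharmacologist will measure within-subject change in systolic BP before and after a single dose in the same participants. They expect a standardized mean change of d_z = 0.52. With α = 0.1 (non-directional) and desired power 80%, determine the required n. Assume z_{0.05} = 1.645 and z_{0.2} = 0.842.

For a paired (one-sample on differences) test: n = ((z_{α/2} + z_β) / d)².
z_{α/2} + z_β = 1.645 + 0.842 = 2.487.
n = (2.487 / 0.52)² = 4.783² = 22.87.
Round up.

n = 23 pairs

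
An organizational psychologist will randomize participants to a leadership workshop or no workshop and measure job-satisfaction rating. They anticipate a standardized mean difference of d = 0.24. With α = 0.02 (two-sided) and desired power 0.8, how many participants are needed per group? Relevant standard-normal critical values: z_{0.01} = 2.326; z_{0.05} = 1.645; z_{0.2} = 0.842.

For two independent groups with equal n: n = 2·((z_{α/2} + z_β) / d)².
z_{α/2} + z_β = 2.326 + 0.842 = 3.168.
n = 2 × (3.168 / 0.24)² = 2 × 13.200² = 2 × 174.24 = 348.5.
Round up to the next whole participant.

n = 349 per group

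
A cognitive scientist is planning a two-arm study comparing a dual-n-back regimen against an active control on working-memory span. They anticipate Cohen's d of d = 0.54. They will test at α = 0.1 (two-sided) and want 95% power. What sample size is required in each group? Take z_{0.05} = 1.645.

n = 75 per group

For two independent groups with equal n: n = 2·((z_{α/2} + z_β) / d)².
z_{α/2} + z_β = 1.645 + 1.645 = 3.290.
n = 2 × (3.290 / 0.54)² = 2 × 6.093² = 2 × 37.12 = 74.2.
Round up to the next whole participant.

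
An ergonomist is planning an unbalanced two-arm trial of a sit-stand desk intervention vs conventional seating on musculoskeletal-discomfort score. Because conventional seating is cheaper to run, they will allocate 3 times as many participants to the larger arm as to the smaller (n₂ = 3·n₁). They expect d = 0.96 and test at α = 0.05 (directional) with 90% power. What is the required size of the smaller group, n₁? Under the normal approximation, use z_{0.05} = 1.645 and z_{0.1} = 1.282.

n₁ = 13

With allocation ratio k = n₂/n₁ = 3, Var(x̄₁−x̄₂) = σ²(1/n₁ + 1/(k·n₁)) = σ²·(k+1)/(k·n₁).
So n₁ = (1 + 1/k)·((z_{α} + z_β)/d)² = 1.333 × (2.927/0.96)².
n₁ = 1.333 × 9.30 = 12.4.
Round up: n₁ = 13, giving n₂ = 3 × 13 = 39.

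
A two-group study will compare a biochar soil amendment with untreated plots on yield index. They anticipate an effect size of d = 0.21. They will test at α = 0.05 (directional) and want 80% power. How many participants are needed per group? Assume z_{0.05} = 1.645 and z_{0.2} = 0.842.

n = 281 per group

For two independent groups with equal n: n = 2·((z_{α} + z_β) / d)².
z_{α} + z_β = 1.645 + 0.842 = 2.487.
n = 2 × (2.487 / 0.21)² = 2 × 11.843² = 2 × 140.25 = 280.5.
Round up to the next whole participant.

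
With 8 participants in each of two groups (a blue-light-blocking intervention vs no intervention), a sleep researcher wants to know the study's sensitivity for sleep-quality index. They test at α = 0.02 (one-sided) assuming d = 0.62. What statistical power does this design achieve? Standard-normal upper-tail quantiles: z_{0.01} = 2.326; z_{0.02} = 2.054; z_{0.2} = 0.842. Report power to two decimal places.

power ≈ 0.21

For two equal groups, power = Φ(d·√(n/2) − z_{α}).
d·√(n/2) = 0.62 × √(8/2) = 0.62 × 2.000 = 1.240.
z_β = 1.240 − 2.054 = -0.814.
Power = Φ(-0.814) = 0.208.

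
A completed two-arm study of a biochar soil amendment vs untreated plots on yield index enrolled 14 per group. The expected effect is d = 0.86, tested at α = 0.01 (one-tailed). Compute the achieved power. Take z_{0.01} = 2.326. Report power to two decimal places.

For two equal groups, power = Φ(d·√(n/2) − z_{α}).
d·√(n/2) = 0.86 × √(14/2) = 0.86 × 2.646 = 2.275.
z_β = 2.275 − 2.326 = -0.051.
Power = Φ(-0.051) = 0.480.

power ≈ 0.48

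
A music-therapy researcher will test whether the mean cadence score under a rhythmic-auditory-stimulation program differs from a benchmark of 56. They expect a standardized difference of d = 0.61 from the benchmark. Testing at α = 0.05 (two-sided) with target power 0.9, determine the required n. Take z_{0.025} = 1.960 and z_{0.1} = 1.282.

n = 29

For a one-sample test: n = ((z_{α/2} + z_β) / d)².
z_{α/2} + z_β = 1.960 + 1.282 = 3.242.
n = (3.242 / 0.61)² = 5.315² = 28.25.
Round up.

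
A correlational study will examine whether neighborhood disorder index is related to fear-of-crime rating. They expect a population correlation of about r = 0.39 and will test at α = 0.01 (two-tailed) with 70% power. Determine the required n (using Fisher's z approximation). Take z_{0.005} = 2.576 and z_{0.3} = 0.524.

Fisher's z: C = ½·ln((1+r)/(1−r)) = ½·ln(2.2787) = 0.4118.
n = ((z_{α/2} + z_β)/C)² + 3.
(2.576 + 0.524) / 0.4118 = 3.100 / 0.4118 = 7.528.
n = 7.528² + 3 = 56.67 + 3 = 59.7.
Round up.

n = 60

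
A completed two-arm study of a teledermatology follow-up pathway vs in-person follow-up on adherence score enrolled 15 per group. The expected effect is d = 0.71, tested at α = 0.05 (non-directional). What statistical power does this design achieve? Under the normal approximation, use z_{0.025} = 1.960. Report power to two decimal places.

power ≈ 0.49

For two equal groups, power = Φ(d·√(n/2) − z_{α/2}).
d·√(n/2) = 0.71 × √(15/2) = 0.71 × 2.739 = 1.944.
z_β = 1.944 − 1.960 = -0.016.
Power = Φ(-0.016) = 0.494.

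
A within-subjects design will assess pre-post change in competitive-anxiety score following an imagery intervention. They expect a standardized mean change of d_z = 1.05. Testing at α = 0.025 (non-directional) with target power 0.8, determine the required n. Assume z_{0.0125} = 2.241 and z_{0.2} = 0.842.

For a paired (one-sample on differences) test: n = ((z_{α/2} + z_β) / d)².
z_{α/2} + z_β = 2.241 + 0.842 = 3.083.
n = (3.083 / 1.05)² = 2.936² = 8.62.
Round up.

n = 9 pairs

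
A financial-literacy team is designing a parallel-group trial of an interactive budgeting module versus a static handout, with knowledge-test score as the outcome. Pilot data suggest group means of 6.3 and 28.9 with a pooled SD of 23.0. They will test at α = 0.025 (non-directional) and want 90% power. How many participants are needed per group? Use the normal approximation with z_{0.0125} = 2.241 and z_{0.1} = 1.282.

n = 26 per group

Cohen's d = |M₁ − M₂| / SD_pooled = |6.3 − 28.9| / 23.0 = 22.6 / 23.0 = 0.983.
For two independent groups with equal n: n = 2·((z_{α/2} + z_β) / d)².
z_{α/2} + z_β = 2.241 + 1.282 = 3.523.
n = 2 × (3.523 / 0.983)² = 2 × 3.584² = 2 × 12.84 = 25.7.
Round up to the next whole participant.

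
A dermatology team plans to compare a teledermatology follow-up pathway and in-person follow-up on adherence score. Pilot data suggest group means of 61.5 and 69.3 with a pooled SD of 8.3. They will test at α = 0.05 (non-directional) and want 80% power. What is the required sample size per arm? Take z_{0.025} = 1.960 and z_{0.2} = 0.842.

n = 18 per group

Cohen's d = |M₁ − M₂| / SD_pooled = |61.5 − 69.3| / 8.3 = 7.8 / 8.3 = 0.940.
For two independent groups with equal n: n = 2·((z_{α/2} + z_β) / d)².
z_{α/2} + z_β = 1.960 + 0.842 = 2.802.
n = 2 × (2.802 / 0.940)² = 2 × 2.981² = 2 × 8.89 = 17.8.
Round up to the next whole participant.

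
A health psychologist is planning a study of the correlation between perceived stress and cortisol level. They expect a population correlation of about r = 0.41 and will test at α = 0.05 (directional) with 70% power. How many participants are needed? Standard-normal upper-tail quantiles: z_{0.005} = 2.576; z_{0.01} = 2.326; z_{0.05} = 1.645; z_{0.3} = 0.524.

Fisher's z: C = ½·ln((1+r)/(1−r)) = ½·ln(2.3898) = 0.4356.
n = ((z_{α} + z_β)/C)² + 3.
(1.645 + 0.524) / 0.4356 = 2.169 / 0.4356 = 4.979.
n = 4.979² + 3 = 24.79 + 3 = 27.8.
Round up.

n = 28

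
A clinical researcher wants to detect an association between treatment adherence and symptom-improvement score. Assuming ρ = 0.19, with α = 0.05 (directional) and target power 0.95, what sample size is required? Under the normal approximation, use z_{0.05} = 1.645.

n = 296

Fisher's z: C = ½·ln((1+r)/(1−r)) = ½·ln(1.4691) = 0.1923.
n = ((z_{α} + z_β)/C)² + 3.
(1.645 + 1.645) / 0.1923 = 3.290 / 0.1923 = 17.109.
n = 17.109² + 3 = 292.71 + 3 = 295.7.
Round up.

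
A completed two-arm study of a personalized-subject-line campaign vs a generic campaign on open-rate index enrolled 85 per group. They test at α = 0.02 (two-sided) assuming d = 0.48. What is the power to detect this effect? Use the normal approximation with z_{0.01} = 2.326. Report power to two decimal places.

power ≈ 0.79

For two equal groups, power = Φ(d·√(n/2) − z_{α/2}).
d·√(n/2) = 0.48 × √(85/2) = 0.48 × 6.519 = 3.129.
z_β = 3.129 − 2.326 = 0.803.
Power = Φ(0.803) = 0.789.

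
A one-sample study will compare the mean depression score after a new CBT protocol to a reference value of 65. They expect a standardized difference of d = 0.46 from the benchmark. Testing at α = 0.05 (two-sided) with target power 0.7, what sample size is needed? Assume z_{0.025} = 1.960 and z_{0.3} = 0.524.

n = 30

For a one-sample test: n = ((z_{α/2} + z_β) / d)².
z_{α/2} + z_β = 1.960 + 0.524 = 2.484.
n = (2.484 / 0.46)² = 5.400² = 29.16.
Round up.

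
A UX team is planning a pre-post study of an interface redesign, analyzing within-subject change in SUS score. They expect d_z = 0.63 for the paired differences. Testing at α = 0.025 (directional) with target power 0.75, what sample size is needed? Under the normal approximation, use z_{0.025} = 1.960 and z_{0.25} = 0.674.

For a paired (one-sample on differences) test: n = ((z_{α} + z_β) / d)².
z_{α} + z_β = 1.960 + 0.674 = 2.634.
n = (2.634 / 0.63)² = 4.181² = 17.48.
Round up.

n = 18 pairs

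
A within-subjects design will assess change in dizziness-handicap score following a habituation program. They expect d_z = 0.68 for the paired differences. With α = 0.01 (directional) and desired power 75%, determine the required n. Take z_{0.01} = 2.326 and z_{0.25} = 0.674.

For a paired (one-sample on differences) test: n = ((z_{α} + z_β) / d)².
z_{α} + z_β = 2.326 + 0.674 = 3.000.
n = (3.000 / 0.68)² = 4.412² = 19.46.
Round up.

n = 20 pairs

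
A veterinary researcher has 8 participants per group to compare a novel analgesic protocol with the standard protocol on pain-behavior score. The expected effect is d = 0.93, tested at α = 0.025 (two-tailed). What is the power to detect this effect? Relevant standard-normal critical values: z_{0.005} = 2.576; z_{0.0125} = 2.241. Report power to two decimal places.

power ≈ 0.35

For two equal groups, power = Φ(d·√(n/2) − z_{α/2}).
d·√(n/2) = 0.93 × √(8/2) = 0.93 × 2.000 = 1.860.
z_β = 1.860 − 2.241 = -0.381.
Power = Φ(-0.381) = 0.352.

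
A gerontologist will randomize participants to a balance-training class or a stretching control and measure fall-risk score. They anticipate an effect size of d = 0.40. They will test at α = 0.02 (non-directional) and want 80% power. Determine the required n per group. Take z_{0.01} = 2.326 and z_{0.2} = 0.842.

For two independent groups with equal n: n = 2·((z_{α/2} + z_β) / d)².
z_{α/2} + z_β = 2.326 + 0.842 = 3.168.
n = 2 × (3.168 / 0.40)² = 2 × 7.920² = 2 × 62.73 = 125.5.
Round up to the next whole participant.

n = 126 per group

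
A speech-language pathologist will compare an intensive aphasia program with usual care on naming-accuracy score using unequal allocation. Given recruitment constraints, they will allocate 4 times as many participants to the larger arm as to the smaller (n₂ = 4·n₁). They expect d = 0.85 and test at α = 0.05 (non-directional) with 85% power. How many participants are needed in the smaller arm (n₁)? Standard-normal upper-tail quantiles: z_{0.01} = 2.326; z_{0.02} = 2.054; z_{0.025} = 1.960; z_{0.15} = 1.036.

With allocation ratio k = n₂/n₁ = 4, Var(x̄₁−x̄₂) = σ²(1/n₁ + 1/(k·n₁)) = σ²·(k+1)/(k·n₁).
So n₁ = (1 + 1/k)·((z_{α/2} + z_β)/d)² = 1.250 × (2.996/0.85)².
n₁ = 1.250 × 12.42 = 15.5.
Round up: n₁ = 16, giving n₂ = 4 × 16 = 64.

n₁ = 16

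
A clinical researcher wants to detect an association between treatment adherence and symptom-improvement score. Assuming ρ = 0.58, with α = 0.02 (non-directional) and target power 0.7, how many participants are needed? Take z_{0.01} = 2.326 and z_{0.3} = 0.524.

n = 22

Fisher's z: C = ½·ln((1+r)/(1−r)) = ½·ln(3.7619) = 0.6625.
n = ((z_{α/2} + z_β)/C)² + 3.
(2.326 + 0.524) / 0.6625 = 2.850 / 0.6625 = 4.302.
n = 4.302² + 3 = 18.51 + 3 = 21.5.
Round up.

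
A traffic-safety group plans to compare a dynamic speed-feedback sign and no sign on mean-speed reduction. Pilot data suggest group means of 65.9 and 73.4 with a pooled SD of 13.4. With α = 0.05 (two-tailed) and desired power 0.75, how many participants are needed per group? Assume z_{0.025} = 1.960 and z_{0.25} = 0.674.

n = 45 per group

Cohen's d = |M₁ − M₂| / SD_pooled = |65.9 − 73.4| / 13.4 = 7.5 / 13.4 = 0.560.
For two independent groups with equal n: n = 2·((z_{α/2} + z_β) / d)².
z_{α/2} + z_β = 1.960 + 0.674 = 2.634.
n = 2 × (2.634 / 0.560)² = 2 × 4.704² = 2 × 22.12 = 44.2.
Round up to the next whole participant.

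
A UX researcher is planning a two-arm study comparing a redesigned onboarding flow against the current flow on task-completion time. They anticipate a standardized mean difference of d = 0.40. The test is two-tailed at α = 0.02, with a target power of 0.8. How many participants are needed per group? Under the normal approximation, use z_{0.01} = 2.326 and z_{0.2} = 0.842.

For two independent groups with equal n: n = 2·((z_{α/2} + z_β) / d)².
z_{α/2} + z_β = 2.326 + 0.842 = 3.168.
n = 2 × (3.168 / 0.40)² = 2 × 7.920² = 2 × 62.73 = 125.5.
Round up to the next whole participant.

n = 126 per group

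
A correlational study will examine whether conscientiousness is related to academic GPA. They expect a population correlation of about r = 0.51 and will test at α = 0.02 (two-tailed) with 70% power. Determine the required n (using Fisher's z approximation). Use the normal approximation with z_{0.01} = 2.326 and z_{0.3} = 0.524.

Fisher's z: C = ½·ln((1+r)/(1−r)) = ½·ln(3.0816) = 0.5627.
n = ((z_{α/2} + z_β)/C)² + 3.
(2.326 + 0.524) / 0.5627 = 2.850 / 0.5627 = 5.065.
n = 5.065² + 3 = 25.65 + 3 = 28.7.
Round up.

n = 29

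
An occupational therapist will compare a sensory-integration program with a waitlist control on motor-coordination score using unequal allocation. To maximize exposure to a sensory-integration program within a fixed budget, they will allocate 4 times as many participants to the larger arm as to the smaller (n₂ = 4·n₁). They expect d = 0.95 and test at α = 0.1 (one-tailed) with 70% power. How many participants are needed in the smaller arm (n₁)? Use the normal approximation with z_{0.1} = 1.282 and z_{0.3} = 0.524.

n₁ = 5

With allocation ratio k = n₂/n₁ = 4, Var(x̄₁−x̄₂) = σ²(1/n₁ + 1/(k·n₁)) = σ²·(k+1)/(k·n₁).
So n₁ = (1 + 1/k)·((z_{α} + z_β)/d)² = 1.250 × (1.806/0.95)².
n₁ = 1.250 × 3.61 = 4.5.
Round up: n₁ = 5, giving n₂ = 4 × 5 = 20.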